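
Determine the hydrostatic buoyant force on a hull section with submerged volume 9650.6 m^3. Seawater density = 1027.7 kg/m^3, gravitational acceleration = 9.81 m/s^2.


Formula: Fb = rho * g * V
Substituting: Fb = 1027.7 * 9.81 * 9650.6
Intermediate: 1027.7 * 9.81 = 10081.737
Result: Fb = 10081.737 * 9650.6 ≈ 97295000 N (5 s.f.)

97295000 N


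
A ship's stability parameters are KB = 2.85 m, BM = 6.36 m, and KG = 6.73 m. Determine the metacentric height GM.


Formula: GM = KB + BM - KG
Step 1 — KM = KB + BM = 2.85 + 6.36 = 9.21 m
Step 2 — GM = KM - KG = 9.21 - 6.73 = 2.48 m

2.48 m


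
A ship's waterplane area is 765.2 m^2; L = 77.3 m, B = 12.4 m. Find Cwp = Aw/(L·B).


Formula: Cwp = Aw / (L * B)
Step 1 — L * B = 77.3 * 12.4 = 958.52 m^2
Step 2 — Cwp = 765.2 / 958.52 ≈ 0.79831 (5 s.f.)

0.79831


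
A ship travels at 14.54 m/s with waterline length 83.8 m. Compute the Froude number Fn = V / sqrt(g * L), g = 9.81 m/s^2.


Formula: Fn = V / sqrt(g * L)
Step 1 — g * L = 9.81 * 83.8 = 822.078
Step 2 — sqrt(g * L) = sqrt(822.078) = 28.671903
Step 3 — Fn = 14.54 / 28.671903 ≈ 0.50712 (5 s.f.)

0.50712


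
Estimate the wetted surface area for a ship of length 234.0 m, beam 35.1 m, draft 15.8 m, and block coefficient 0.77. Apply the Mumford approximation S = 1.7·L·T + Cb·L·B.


Formula: S = 1.7*L*T + V/T with V = Cb*L*B*T, i.e. S = L * (1.7*T + Cb*B)
Step 1 — 1.7*T = 1.7 * 15.8 = 26.86 m
Step 2 — Cb*B = 0.77 * 35.1 = 27.027 m
Step 3 — 1.7*T + Cb*B = 26.86 + 27.027 = 53.887 m
Step 4 — S = 234.0 * 53.887 ≈ 12610 m^2 (5 s.f.)

12610 m^2


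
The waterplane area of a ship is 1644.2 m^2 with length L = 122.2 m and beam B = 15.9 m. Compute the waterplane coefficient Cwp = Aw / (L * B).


Formula: Cwp = Aw / (L * B)
Step 1 — L * B = 122.2 * 15.9 = 1942.98 m^2
Step 2 — Cwp = 1644.2 / 1942.98 ≈ 0.84623 (5 s.f.)

0.84623


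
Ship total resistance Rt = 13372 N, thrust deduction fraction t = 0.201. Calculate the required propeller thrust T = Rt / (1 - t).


Formula: T = Rt / (1 - t)
Step 1 — (1 - t) = 1 - 0.201 = 0.799
Step 2 — T = 13372 / 0.799 ≈ 16736 N (5 s.f.)

16736 N


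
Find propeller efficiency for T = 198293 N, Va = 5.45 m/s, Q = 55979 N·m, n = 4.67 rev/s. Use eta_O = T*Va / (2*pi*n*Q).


Formula: eta = T * Va / (2 * pi * n * Q)
Step 1 — numerator = T * Va = 198293 * 5.45 = 1080696.85
Step 2 — 2 * pi * n = 2 * pi * 4.67 = 29.342475
Step 3 — denominator = 29.342475 * 55979 = 1642562.41
Step 4 — eta = 1080696.85 / 1642562.41 ≈ 0.65793 (5 s.f.)

0.65793


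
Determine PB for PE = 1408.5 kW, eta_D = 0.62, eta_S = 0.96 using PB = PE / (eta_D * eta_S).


Formula: PB = PE / (eta_D * eta_S)
Step 1 — combined efficiency = eta_D * eta_S = 0.62 * 0.96 = 0.5952
Step 2 — PB = 1408.5 / 0.5952 ≈ 2366.4 kW (5 s.f.)

2366.4 kW


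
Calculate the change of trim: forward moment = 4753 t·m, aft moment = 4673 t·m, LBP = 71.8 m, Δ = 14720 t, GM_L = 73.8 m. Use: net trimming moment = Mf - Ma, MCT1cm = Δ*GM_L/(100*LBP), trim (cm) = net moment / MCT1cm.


Formula: net trimming moment = Mf - Ma; MCT1cm = Δ*GM_L/(100*LBP); trim = net moment / MCT1cm
Step 1 — net trimming moment = 4753 - 4673 = 80 t·m
Step 2 — MCT1cm = 14720 * 73.8 / (100 * 71.8) = 151.3003 t·m/cm
Step 3 — trim = 80 / 151.3003 ≈ 0.52875 cm (5 s.f.)

0.52875 cm


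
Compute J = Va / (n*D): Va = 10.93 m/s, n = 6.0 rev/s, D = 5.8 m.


Formula: J = Va / (n * D)
Step 1 — n * D = 6.0 * 5.8 = 34.8
Step 2 — J = 10.93 / 34.8 ≈ 0.31408 (5 s.f.)

0.31408


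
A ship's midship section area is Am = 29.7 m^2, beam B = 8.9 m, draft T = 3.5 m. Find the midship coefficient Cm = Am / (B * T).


Formula: Cm = Am / (B * T)
Step 1 — B * T = 8.9 * 3.5 = 31.15 m^2
Step 2 — Cm = 29.7 / 31.15 ≈ 0.95345 (5 s.f.)

0.95345


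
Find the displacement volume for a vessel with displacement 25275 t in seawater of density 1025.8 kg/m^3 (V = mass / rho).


Formula: V = mass / rho
Step 1 — convert tonnes to kg: 25275 t * 1000 = 25275000 kg
Step 2 — V = 25275000 / 1025.8 ≈ 24639 m^3 (5 s.f.)

24639 m^3


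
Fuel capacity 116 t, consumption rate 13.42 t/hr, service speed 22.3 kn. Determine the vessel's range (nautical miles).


Formula: endurance = fuel / rate; range = endurance * speed
Step 1 — endurance = 116 / 13.42 = 8.6438 hours
Step 2 — range = 8.6438 * 22.3 ≈ 192.76 nautical miles (5 s.f.)

192.76 NM


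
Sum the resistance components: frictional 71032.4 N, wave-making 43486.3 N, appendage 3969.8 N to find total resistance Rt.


Formula: Rt = Rf + Rw + Ra
Substituting: Rt = 71032.4 + 43486.3 + 3969.8
Result: Rt = 118488.5 N

118488.5 N


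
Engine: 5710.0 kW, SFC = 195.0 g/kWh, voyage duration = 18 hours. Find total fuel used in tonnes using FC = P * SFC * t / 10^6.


Formula: FC (tonnes) = P * SFC * t / 1,000,000
Step 1 — P * SFC * t = 5710.0 * 195.0 * 18 = 20042100.0 g
Step 2 — FC (tonnes) = 20042100.0 / 1,000,000 ≈ 20.042 tonnes (5 s.f.)

20.042 tonnes


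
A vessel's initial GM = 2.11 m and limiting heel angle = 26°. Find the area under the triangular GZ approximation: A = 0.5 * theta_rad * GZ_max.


Formula: GZ_max = GM * sin(theta); Area = 0.5 * theta_rad * GZ_max
Step 1 — GZ_max = 2.11 * sin(26°) = 2.11 * 0.438371 = 0.924963 m
Step 2 — theta_rad = 26 * pi/180 = 0.453786 rad
Step 3 — Area = 0.5 * 0.453786 * 0.924963 ≈ 0.20987 m·rad (5 s.f.)

0.20987 m·rad


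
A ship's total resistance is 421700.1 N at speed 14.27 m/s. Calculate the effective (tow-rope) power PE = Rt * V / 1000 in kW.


Formula: PE = Rt * V / 1000 (kW)
Step 1 — PE (W) = 421700.1 * 14.27 = 6017660.427 W
Step 2 — PE (kW) = 6017660.427 / 1000 ≈ 6017.7 kW (5 s.f.)

6017.7 kW


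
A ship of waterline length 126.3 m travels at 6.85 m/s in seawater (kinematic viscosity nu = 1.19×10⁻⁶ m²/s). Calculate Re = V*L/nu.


Formula: Re = V * L / nu
Step 1 — V * L = 6.85 * 126.3 = 865.155 m^2/s
Step 2 — Re = 865.155 / 1.19e-6 = 7.27e+08

7.27e+08


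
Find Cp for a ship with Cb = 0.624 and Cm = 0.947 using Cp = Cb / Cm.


Formula: Cp = Cb / Cm
Substituting: Cp = 0.624 / 0.947
Result: Cp ≈ 0.65892 (5 s.f.)

0.65892


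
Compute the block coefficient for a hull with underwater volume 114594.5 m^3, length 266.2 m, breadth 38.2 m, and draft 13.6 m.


Formula: Cb = V / (L * B * T)
Step 1 — L * B * T = 266.2 * 38.2 * 13.6 = 138296.224 m^3
Step 2 — Cb = 114594.5 / 138296.224 ≈ 0.82862 (5 s.f.)

0.82862


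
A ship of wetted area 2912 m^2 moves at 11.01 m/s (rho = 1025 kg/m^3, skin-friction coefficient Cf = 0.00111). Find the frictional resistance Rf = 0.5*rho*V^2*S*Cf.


Formula: Rf = 0.5 * rho * V^2 * S * Cf
Step 1 — V^2 = 11.01^2 = 121.2201
Step 2 — 0.5 * rho * V^2 = 0.5 * 1025 * 121.2201 = 62125.30125
Step 3 — Rf = 62125.30125 * 2912 * 0.00111 ≈ 200810 N (5 s.f.)

200810 N


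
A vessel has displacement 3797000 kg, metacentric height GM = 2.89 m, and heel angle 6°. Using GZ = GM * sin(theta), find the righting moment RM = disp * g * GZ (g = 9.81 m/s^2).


Formula: GZ = GM * sin(theta); RM = disp * g * GZ
Step 1 — GZ = 2.89 * sin(6°) = 2.89 * 0.104528 = 0.302086 m
Step 2 — RM = 3797000 * 9.81 * 0.302086 ≈ 11252000 N·m (5 s.f.)

11252000 N·m


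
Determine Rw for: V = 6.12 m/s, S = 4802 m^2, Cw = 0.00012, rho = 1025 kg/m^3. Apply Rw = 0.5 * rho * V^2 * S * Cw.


Formula: Rw = 0.5 * rho * V^2 * S * Cw
Step 1 — V^2 = 6.12^2 = 37.4544
Step 2 — 0.5 * rho * V^2 = 0.5 * 1025 * 37.4544 = 19195.38
Step 3 — Rw = 19195.38 * 4802 * 0.00012 ≈ 11061 N (5 s.f.)

11061 N


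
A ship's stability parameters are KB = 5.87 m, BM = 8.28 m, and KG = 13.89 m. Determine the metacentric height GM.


Formula: GM = KB + BM - KG
Step 1 — KM = KB + BM = 5.87 + 8.28 = 14.15 m
Step 2 — GM = KM - KG = 14.15 - 13.89 = 0.26 m

0.26 m


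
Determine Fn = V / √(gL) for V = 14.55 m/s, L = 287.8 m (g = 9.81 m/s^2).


Formula: Fn = V / sqrt(g * L)
Step 1 — g * L = 9.81 * 287.8 = 2823.318
Step 2 — sqrt(g * L) = sqrt(2823.318) = 53.134904
Step 3 — Fn = 14.55 / 53.134904 ≈ 0.27383 (5 s.f.)

0.27383


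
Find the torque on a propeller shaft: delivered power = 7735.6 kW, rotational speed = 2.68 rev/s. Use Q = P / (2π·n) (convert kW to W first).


Formula: Q = P_W / (2 * pi * n)
Step 1 — P_W = 7735.6 kW * 1000 = 7735600.0 W
Step 2 — 2 * pi * n = 2 * pi * 2.68 = 16.838937
Step 3 — Q = 7735600.0 / 16.838937 ≈ 459390 N·m (5 s.f.)

459390 N·m


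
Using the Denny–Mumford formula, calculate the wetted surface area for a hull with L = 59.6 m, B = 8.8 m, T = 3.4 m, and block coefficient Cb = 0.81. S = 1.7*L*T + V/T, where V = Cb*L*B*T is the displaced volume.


Formula: S = 1.7*L*T + V/T with V = Cb*L*B*T, i.e. S = L * (1.7*T + Cb*B)
Step 1 — 1.7*T = 1.7 * 3.4 = 5.78 m
Step 2 — Cb*B = 0.81 * 8.8 = 7.128 m
Step 3 — 1.7*T + Cb*B = 5.78 + 7.128 = 12.908 m
Step 4 — S = 59.6 * 12.908 ≈ 769.32 m^2 (5 s.f.)

769.32 m^2


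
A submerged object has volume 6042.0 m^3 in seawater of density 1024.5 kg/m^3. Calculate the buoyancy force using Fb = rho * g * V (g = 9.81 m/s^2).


Formula: Fb = rho * g * V
Substituting: Fb = 1024.5 * 9.81 * 6042.0
Intermediate: 1024.5 * 9.81 = 10050.345
Result: Fb = 10050.345 * 6042.0 ≈ 60724000 N (5 s.f.)

60724000 N


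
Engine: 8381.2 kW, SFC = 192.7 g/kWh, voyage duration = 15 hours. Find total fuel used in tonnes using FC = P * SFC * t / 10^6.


Formula: FC (tonnes) = P * SFC * t / 1,000,000
Step 1 — P * SFC * t = 8381.2 * 192.7 * 15 = 24225858.6 g
Step 2 — FC (tonnes) = 24225858.6 / 1,000,000 ≈ 24.226 tonnes (5 s.f.)

24.226 tonnes


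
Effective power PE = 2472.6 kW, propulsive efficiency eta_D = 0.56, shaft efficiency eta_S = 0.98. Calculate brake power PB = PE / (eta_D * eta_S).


Formula: PB = PE / (eta_D * eta_S)
Step 1 — combined efficiency = eta_D * eta_S = 0.56 * 0.98 = 0.5488
Step 2 — PB = 2472.6 / 0.5488 ≈ 4505.5 kW (5 s.f.)

4505.5 kW


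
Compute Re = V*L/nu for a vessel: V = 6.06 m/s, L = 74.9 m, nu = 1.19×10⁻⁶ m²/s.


Formula: Re = V * L / nu
Step 1 — V * L = 6.06 * 74.9 = 453.894 m^2/s
Step 2 — Re = 453.894 / 1.19e-6 = 3.81e+08

3.81e+08


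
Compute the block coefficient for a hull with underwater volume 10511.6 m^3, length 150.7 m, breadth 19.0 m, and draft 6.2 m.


Formula: Cb = V / (L * B * T)
Step 1 — L * B * T = 150.7 * 19.0 * 6.2 = 17752.46 m^3
Step 2 — Cb = 10511.6 / 17752.46 ≈ 0.59212 (5 s.f.)

0.59212


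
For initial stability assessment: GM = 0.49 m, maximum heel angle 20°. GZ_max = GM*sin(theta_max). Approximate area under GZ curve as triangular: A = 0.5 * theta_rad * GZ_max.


Formula: GZ_max = GM * sin(theta); Area = 0.5 * theta_rad * GZ_max
Step 1 — GZ_max = 0.49 * sin(20°) = 0.49 * 0.34202 = 0.16759 m
Step 2 — theta_rad = 20 * pi/180 = 0.349066 rad
Step 3 — Area = 0.5 * 0.349066 * 0.16759 ≈ 0.029250 m·rad (5 s.f.)

0.029250 m·rad


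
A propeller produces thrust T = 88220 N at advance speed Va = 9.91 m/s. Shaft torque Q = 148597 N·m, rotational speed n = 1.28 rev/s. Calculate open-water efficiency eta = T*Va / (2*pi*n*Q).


Formula: eta = T * Va / (2 * pi * n * Q)
Step 1 — numerator = T * Va = 88220 * 9.91 = 874260.2
Step 2 — 2 * pi * n = 2 * pi * 1.28 = 8.042477
Step 3 — denominator = 8.042477 * 148597 = 1195087.95
Step 4 — eta = 874260.2 / 1195087.95 ≈ 0.73154 (5 s.f.)

0.73154


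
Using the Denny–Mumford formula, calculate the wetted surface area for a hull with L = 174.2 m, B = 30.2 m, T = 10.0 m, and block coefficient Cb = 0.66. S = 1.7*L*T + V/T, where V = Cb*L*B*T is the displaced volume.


Formula: S = 1.7*L*T + V/T with V = Cb*L*B*T, i.e. S = L * (1.7*T + Cb*B)
Step 1 — 1.7*T = 1.7 * 10.0 = 17.0 m
Step 2 — Cb*B = 0.66 * 30.2 = 19.932 m
Step 3 — 1.7*T + Cb*B = 17.0 + 19.932 = 36.932 m
Step 4 — S = 174.2 * 36.932 ≈ 6433.6 m^2 (5 s.f.)

6433.6 m^2


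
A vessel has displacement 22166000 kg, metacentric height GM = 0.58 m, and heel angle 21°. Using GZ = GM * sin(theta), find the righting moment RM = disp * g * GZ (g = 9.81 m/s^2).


Formula: GZ = GM * sin(theta); RM = disp * g * GZ
Step 1 — GZ = 0.58 * sin(21°) = 0.58 * 0.358368 = 0.207853 m
Step 2 — RM = 22166000 * 9.81 * 0.207853 ≈ 45197000 N·m (5 s.f.)

45197000 N·m


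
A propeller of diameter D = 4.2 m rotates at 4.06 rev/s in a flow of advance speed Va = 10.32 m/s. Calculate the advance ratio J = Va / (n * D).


Formula: J = Va / (n * D)
Step 1 — n * D = 4.06 * 4.2 = 17.052
Step 2 — J = 10.32 / 17.052 ≈ 0.60521 (5 s.f.)

0.60521


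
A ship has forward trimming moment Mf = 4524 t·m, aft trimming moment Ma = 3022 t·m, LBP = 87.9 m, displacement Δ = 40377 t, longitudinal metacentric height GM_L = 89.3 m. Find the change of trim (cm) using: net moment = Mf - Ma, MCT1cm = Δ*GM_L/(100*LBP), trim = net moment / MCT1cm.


Formula: net trimming moment = Mf - Ma; MCT1cm = Δ*GM_L/(100*LBP); trim = net moment / MCT1cm
Step 1 — net trimming moment = 4524 - 3022 = 1502 t·m
Step 2 — MCT1cm = 40377 * 89.3 / (100 * 87.9) = 410.2009 t·m/cm
Step 3 — trim = 1502 / 410.2009 ≈ 3.6616 cm (5 s.f.)

3.6616 cm


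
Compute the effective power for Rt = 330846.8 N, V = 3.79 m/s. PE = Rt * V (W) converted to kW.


Formula: PE = Rt * V / 1000 (kW)
Step 1 — PE (W) = 330846.8 * 3.79 = 1253909.372 W
Step 2 — PE (kW) = 1253909.372 / 1000 ≈ 1253.9 kW (5 s.f.)

1253.9 kW


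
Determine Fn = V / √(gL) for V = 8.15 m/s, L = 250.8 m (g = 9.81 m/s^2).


Formula: Fn = V / sqrt(g * L)
Step 1 — g * L = 9.81 * 250.8 = 2460.348
Step 2 — sqrt(g * L) = sqrt(2460.348) = 49.601895
Step 3 — Fn = 8.15 / 49.601895 ≈ 0.16431 (5 s.f.)

0.16431


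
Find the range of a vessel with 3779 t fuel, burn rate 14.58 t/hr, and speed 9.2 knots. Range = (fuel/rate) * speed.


Formula: endurance = fuel / rate; range = endurance * speed
Step 1 — endurance = 3779 / 14.58 = 259.1907 hours
Step 2 — range = 259.1907 * 9.2 ≈ 2384.6 nautical miles (5 s.f.)

2384.6 NM


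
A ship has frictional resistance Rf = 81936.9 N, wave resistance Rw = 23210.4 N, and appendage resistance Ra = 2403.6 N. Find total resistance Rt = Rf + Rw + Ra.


Formula: Rt = Rf + Rw + Ra
Substituting: Rt = 81936.9 + 23210.4 + 2403.6
Result: Rt = 107550.9 N

107550.9 N


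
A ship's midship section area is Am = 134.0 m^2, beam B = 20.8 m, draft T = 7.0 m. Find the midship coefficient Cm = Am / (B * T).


Formula: Cm = Am / (B * T)
Step 1 — B * T = 20.8 * 7.0 = 145.6 m^2
Step 2 — Cm = 134.0 / 145.6 ≈ 0.92033 (5 s.f.)

0.92033


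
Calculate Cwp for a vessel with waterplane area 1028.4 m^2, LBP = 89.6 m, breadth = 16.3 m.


Formula: Cwp = Aw / (L * B)
Step 1 — L * B = 89.6 * 16.3 = 1460.48 m^2
Step 2 — Cwp = 1028.4 / 1460.48 ≈ 0.70415 (5 s.f.)

0.70415


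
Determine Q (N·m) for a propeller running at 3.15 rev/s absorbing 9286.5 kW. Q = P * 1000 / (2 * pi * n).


Formula: Q = P_W / (2 * pi * n)
Step 1 — P_W = 9286.5 kW * 1000 = 9286500.0 W
Step 2 — 2 * pi * n = 2 * pi * 3.15 = 19.792034
Step 3 — Q = 9286500.0 / 19.792034 ≈ 469200 N·m (5 s.f.)

469200 N·m


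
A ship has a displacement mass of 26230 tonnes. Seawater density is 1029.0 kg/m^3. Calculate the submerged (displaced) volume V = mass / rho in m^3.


Formula: V = mass / rho
Step 1 — convert tonnes to kg: 26230 t * 1000 = 26230000 kg
Step 2 — V = 26230000 / 1029.0 ≈ 25491 m^3 (5 s.f.)

25491 m^3


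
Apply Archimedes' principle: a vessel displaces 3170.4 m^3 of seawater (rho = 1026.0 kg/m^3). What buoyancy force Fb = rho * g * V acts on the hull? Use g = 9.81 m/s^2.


Formula: Fb = rho * g * V
Substituting: Fb = 1026.0 * 9.81 * 3170.4
Intermediate: 1026.0 * 9.81 = 10065.06
Result: Fb = 10065.06 * 3170.4 ≈ 31910000 N (5 s.f.)

31910000 N


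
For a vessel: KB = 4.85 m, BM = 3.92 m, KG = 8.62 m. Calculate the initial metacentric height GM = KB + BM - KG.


Formula: GM = KB + BM - KG
Step 1 — KM = KB + BM = 4.85 + 3.92 = 8.77 m
Step 2 — GM = KM - KG = 8.77 - 8.62 = 0.15 m

0.15 m


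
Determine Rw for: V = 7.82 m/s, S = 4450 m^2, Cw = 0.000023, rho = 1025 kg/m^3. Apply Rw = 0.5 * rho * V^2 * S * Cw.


Formula: Rw = 0.5 * rho * V^2 * S * Cw
Step 1 — V^2 = 7.82^2 = 61.1524
Step 2 — 0.5 * rho * V^2 = 0.5 * 1025 * 61.1524 = 31340.605
Step 3 — Rw = 31340.605 * 4450 * 0.000023 ≈ 3207.7 N (5 s.f.)

3207.7 N


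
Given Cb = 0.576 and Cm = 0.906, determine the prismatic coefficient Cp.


Formula: Cp = Cb / Cm
Substituting: Cp = 0.576 / 0.906
Result: Cp ≈ 0.63576 (5 s.f.)

0.63576


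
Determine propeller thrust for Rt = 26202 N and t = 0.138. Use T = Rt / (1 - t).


Formula: T = Rt / (1 - t)
Step 1 — (1 - t) = 1 - 0.138 = 0.862
Step 2 — T = 26202 / 0.862 ≈ 30397 N (5 s.f.)

30397 N


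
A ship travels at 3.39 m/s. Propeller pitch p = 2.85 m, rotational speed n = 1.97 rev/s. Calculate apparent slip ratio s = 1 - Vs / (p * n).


Formula: s = 1 - Vs / (p * n)
Step 1 — p * n = 2.85 * 1.97 = 5.6145
Step 2 — Vs / (p*n) = 3.39 / 5.6145 = 0.603794 (6 d.p.)
Step 3 — s = 1 - 0.603794 = 0.396206

0.396206


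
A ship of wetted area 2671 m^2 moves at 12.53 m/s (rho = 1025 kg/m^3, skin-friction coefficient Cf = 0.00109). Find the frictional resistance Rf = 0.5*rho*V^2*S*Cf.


Formula: Rf = 0.5 * rho * V^2 * S * Cf
Step 1 — V^2 = 12.53^2 = 157.0009
Step 2 — 0.5 * rho * V^2 = 0.5 * 1025 * 157.0009 = 80462.96125
Step 3 — Rf = 80462.96125 * 2671 * 0.00109 ≈ 234260 N (5 s.f.)

234260 N


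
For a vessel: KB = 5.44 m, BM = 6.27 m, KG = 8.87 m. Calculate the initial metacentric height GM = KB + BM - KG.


Formula: GM = KB + BM - KG
Step 1 — KM = KB + BM = 5.44 + 6.27 = 11.71 m
Step 2 — GM = KM - KG = 11.71 - 8.87 = 2.84 m

2.84 m


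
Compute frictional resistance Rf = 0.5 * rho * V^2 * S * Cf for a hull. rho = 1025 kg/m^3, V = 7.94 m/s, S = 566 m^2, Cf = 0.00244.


Formula: Rf = 0.5 * rho * V^2 * S * Cf
Step 1 — V^2 = 7.94^2 = 63.0436
Step 2 — 0.5 * rho * V^2 = 0.5 * 1025 * 63.0436 = 32309.845
Step 3 — Rf = 32309.845 * 566 * 0.00244 ≈ 44621 N (5 s.f.)

44621 N


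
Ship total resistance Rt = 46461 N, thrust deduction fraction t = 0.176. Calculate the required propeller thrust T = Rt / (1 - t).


Formula: T = Rt / (1 - t)
Step 1 — (1 - t) = 1 - 0.176 = 0.824
Step 2 — T = 46461 / 0.824 ≈ 56385 N (5 s.f.)

56385 N


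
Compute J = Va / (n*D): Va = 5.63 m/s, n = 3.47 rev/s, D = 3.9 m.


Formula: J = Va / (n * D)
Step 1 — n * D = 3.47 * 3.9 = 13.533
Step 2 — J = 5.63 / 13.533 ≈ 0.41602 (5 s.f.)

0.41602


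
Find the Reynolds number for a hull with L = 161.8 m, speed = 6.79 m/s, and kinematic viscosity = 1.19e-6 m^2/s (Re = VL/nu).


Formula: Re = V * L / nu
Step 1 — V * L = 6.79 * 161.8 = 1098.622 m^2/s
Step 2 — Re = 1098.622 / 1.19e-6 = 9.23e+08

9.23e+08


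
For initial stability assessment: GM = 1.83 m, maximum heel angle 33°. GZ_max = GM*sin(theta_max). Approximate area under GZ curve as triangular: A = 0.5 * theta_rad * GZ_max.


Formula: GZ_max = GM * sin(theta); Area = 0.5 * theta_rad * GZ_max
Step 1 — GZ_max = 1.83 * sin(33°) = 1.83 * 0.544639 = 0.996689 m
Step 2 — theta_rad = 33 * pi/180 = 0.575959 rad
Step 3 — Area = 0.5 * 0.575959 * 0.996689 ≈ 0.28703 m·rad (5 s.f.)

0.28703 m·rad


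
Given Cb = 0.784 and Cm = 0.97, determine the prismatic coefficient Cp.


Formula: Cp = Cb / Cm
Substituting: Cp = 0.784 / 0.97
Result: Cp ≈ 0.80825 (5 s.f.)

0.80825


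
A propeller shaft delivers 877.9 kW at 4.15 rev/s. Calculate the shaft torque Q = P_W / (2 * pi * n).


Formula: Q = P_W / (2 * pi * n)
Step 1 — P_W = 877.9 kW * 1000 = 877900.0 W
Step 2 — 2 * pi * n = 2 * pi * 4.15 = 26.075219
Step 3 — Q = 877900.0 / 26.075219 ≈ 33668 N·m (5 s.f.)

33668 N·m


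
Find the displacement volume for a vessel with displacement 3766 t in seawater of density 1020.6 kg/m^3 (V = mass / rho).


Formula: V = mass / rho
Step 1 — convert tonnes to kg: 3766 t * 1000 = 3766000 kg
Step 2 — V = 3766000 / 1020.6 ≈ 3690.0 m^3 (5 s.f.)

3690.0 m^3


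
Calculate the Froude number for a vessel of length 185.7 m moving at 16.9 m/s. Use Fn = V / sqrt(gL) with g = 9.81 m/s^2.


Formula: Fn = V / sqrt(g * L)
Step 1 — g * L = 9.81 * 185.7 = 1821.717
Step 2 — sqrt(g * L) = sqrt(1821.717) = 42.681577
Step 3 — Fn = 16.9 / 42.681577 ≈ 0.39596 (5 s.f.)

0.39596


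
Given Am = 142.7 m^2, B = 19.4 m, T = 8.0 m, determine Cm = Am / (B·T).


Formula: Cm = Am / (B * T)
Step 1 — B * T = 19.4 * 8.0 = 155.2 m^2
Step 2 — Cm = 142.7 / 155.2 ≈ 0.91946 (5 s.f.)

0.91946


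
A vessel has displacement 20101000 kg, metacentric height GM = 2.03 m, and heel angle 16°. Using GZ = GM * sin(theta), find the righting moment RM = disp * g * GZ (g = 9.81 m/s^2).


Formula: GZ = GM * sin(theta); RM = disp * g * GZ
Step 1 — GZ = 2.03 * sin(16°) = 2.03 * 0.275637 = 0.559543 m
Step 2 — RM = 20101000 * 9.81 * 0.559543 ≈ 110340000 N·m (5 s.f.)

110340000 N·m


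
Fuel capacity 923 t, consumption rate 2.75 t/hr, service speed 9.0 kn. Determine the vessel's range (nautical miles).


Formula: endurance = fuel / rate; range = endurance * speed
Step 1 — endurance = 923 / 2.75 = 335.6364 hours
Step 2 — range = 335.6364 * 9.0 ≈ 3020.7 nautical miles (5 s.f.)

3020.7 NM


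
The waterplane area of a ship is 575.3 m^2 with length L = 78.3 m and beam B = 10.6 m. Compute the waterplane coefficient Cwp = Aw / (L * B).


Formula: Cwp = Aw / (L * B)
Step 1 — L * B = 78.3 * 10.6 = 829.98 m^2
Step 2 — Cwp = 575.3 / 829.98 ≈ 0.69315 (5 s.f.)

0.69315


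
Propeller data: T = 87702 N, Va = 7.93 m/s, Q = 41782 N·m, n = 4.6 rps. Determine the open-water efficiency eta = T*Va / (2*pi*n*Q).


Formula: eta = T * Va / (2 * pi * n * Q)
Step 1 — numerator = T * Va = 87702 * 7.93 = 695476.86
Step 2 — 2 * pi * n = 2 * pi * 4.6 = 28.902652
Step 3 — denominator = 28.902652 * 41782 = 1207610.61
Step 4 — eta = 695476.86 / 1207610.61 ≈ 0.57591 (5 s.f.)

0.57591


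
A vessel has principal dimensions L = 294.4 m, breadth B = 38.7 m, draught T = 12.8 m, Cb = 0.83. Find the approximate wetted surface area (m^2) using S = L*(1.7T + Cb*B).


Formula: S = 1.7*L*T + V/T with V = Cb*L*B*T, i.e. S = L * (1.7*T + Cb*B)
Step 1 — 1.7*T = 1.7 * 12.8 = 21.76 m
Step 2 — Cb*B = 0.83 * 38.7 = 32.121 m
Step 3 — 1.7*T + Cb*B = 21.76 + 32.121 = 53.881 m
Step 4 — S = 294.4 * 53.881 ≈ 15863 m^2 (5 s.f.)

15863 m^2


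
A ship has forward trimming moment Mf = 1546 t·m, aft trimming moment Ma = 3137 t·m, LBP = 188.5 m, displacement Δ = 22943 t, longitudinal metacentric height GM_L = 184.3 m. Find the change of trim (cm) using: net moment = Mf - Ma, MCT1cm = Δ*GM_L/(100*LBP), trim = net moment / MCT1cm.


Formula: net trimming moment = Mf - Ma; MCT1cm = Δ*GM_L/(100*LBP); trim = net moment / MCT1cm
Step 1 — net trimming moment = 1546 - 3137 = -1591 t·m
Step 2 — MCT1cm = 22943 * 184.3 / (100 * 188.5) = 224.318 t·m/cm
Step 3 — trim = -1591 / 224.318 ≈ -7.0926 cm (5 s.f.)

-7.0926 cm


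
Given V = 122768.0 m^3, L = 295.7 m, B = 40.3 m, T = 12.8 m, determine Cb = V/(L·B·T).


Formula: Cb = V / (L * B * T)
Step 1 — L * B * T = 295.7 * 40.3 * 12.8 = 152533.888 m^3
Step 2 — Cb = 122768.0 / 152533.888 ≈ 0.80486 (5 s.f.)

0.80486


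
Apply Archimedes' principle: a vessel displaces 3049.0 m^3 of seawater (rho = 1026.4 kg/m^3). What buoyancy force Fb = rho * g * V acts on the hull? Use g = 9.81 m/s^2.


Formula: Fb = rho * g * V
Substituting: Fb = 1026.4 * 9.81 * 3049.0
Intermediate: 1026.4 * 9.81 = 10068.984
Result: Fb = 10068.984 * 3049.0 ≈ 30700000 N (5 s.f.)

30700000 N


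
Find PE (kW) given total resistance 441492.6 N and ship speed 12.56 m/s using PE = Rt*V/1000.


Formula: PE = Rt * V / 1000 (kW)
Step 1 — PE (W) = 441492.6 * 12.56 = 5545147.056 W
Step 2 — PE (kW) = 5545147.056 / 1000 ≈ 5545.1 kW (5 s.f.)

5545.1 kW


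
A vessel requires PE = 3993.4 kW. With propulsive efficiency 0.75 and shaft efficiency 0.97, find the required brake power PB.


Formula: PB = PE / (eta_D * eta_S)
Step 1 — combined efficiency = eta_D * eta_S = 0.75 * 0.97 = 0.7275
Step 2 — PB = 3993.4 / 0.7275 ≈ 5489.2 kW (5 s.f.)

5489.2 kW


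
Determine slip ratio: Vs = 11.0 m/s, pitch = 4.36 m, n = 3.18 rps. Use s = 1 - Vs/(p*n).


Formula: s = 1 - Vs / (p * n)
Step 1 — p * n = 4.36 * 3.18 = 13.8648
Step 2 — Vs / (p*n) = 11.0 / 13.8648 = 0.793376 (6 d.p.)
Step 3 — s = 1 - 0.793376 = 0.206624

0.206624


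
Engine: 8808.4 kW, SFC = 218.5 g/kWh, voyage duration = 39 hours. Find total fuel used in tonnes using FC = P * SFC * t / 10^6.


Formula: FC (tonnes) = P * SFC * t / 1,000,000
Step 1 — P * SFC * t = 8808.4 * 218.5 * 39 = 75060780.6 g
Step 2 — FC (tonnes) = 75060780.6 / 1,000,000 ≈ 75.061 tonnes (5 s.f.)

75.061 tonnes


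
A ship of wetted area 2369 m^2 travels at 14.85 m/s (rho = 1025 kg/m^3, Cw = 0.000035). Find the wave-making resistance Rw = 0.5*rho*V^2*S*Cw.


Formula: Rw = 0.5 * rho * V^2 * S * Cw
Step 1 — V^2 = 14.85^2 = 220.5225
Step 2 — 0.5 * rho * V^2 = 0.5 * 1025 * 220.5225 = 113017.78125
Step 3 — Rw = 113017.78125 * 2369 * 0.000035 ≈ 9370.9 N (5 s.f.)

9370.9 N


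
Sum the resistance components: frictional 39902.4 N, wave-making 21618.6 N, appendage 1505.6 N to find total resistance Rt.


Formula: Rt = Rf + Rw + Ra
Substituting: Rt = 39902.4 + 21618.6 + 1505.6
Result: Rt = 63026.6 N

63026.6 N


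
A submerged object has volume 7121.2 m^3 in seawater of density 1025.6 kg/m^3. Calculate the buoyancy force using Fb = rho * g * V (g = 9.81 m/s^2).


Formula: Fb = rho * g * V
Substituting: Fb = 1025.6 * 9.81 * 7121.2
Intermediate: 1025.6 * 9.81 = 10061.136
Result: Fb = 10061.136 * 7121.2 ≈ 71647000 N (5 s.f.)

71647000 N


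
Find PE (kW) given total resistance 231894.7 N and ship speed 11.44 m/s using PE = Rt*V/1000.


Formula: PE = Rt * V / 1000 (kW)
Step 1 — PE (W) = 231894.7 * 11.44 = 2652875.368 W
Step 2 — PE (kW) = 2652875.368 / 1000 ≈ 2652.9 kW (5 s.f.)

2652.9 kW


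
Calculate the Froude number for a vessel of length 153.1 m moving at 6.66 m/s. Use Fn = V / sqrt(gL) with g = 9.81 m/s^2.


Formula: Fn = V / sqrt(g * L)
Step 1 — g * L = 9.81 * 153.1 = 1501.911
Step 2 — sqrt(g * L) = sqrt(1501.911) = 38.754497
Step 3 — Fn = 6.66 / 38.754497 ≈ 0.17185 (5 s.f.)

0.17185


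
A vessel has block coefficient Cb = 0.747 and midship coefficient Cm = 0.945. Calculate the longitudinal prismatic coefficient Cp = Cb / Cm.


Formula: Cp = Cb / Cm
Substituting: Cp = 0.747 / 0.945
Result: Cp ≈ 0.79048 (5 s.f.)

0.79048


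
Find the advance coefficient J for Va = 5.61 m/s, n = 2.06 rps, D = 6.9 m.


Formula: J = Va / (n * D)
Step 1 — n * D = 2.06 * 6.9 = 14.214
Step 2 — J = 5.61 / 14.214 ≈ 0.39468 (5 s.f.)

0.39468


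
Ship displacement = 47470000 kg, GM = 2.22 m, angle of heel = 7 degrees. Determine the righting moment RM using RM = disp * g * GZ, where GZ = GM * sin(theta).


Formula: GZ = GM * sin(theta); RM = disp * g * GZ
Step 1 — GZ = 2.22 * sin(7°) = 2.22 * 0.121869 = 0.270549 m
Step 2 — RM = 47470000 * 9.81 * 0.270549 ≈ 125990000 N·m (5 s.f.)

125990000 N·m


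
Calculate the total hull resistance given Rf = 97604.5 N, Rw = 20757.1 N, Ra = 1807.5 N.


Formula: Rt = Rf + Rw + Ra
Substituting: Rt = 97604.5 + 20757.1 + 1807.5
Result: Rt = 120169.1 N

120169.1 N


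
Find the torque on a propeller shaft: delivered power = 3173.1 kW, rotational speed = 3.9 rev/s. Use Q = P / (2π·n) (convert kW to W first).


Formula: Q = P_W / (2 * pi * n)
Step 1 — P_W = 3173.1 kW * 1000 = 3173100.0 W
Step 2 — 2 * pi * n = 2 * pi * 3.9 = 24.504423
Step 3 — Q = 3173100.0 / 24.504423 ≈ 129490 N·m (5 s.f.)

129490 N·m


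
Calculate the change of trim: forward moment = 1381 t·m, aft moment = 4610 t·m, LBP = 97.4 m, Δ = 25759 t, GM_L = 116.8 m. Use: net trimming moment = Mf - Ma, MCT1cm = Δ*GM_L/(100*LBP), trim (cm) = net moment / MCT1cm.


Formula: net trimming moment = Mf - Ma; MCT1cm = Δ*GM_L/(100*LBP); trim = net moment / MCT1cm
Step 1 — net trimming moment = 1381 - 4610 = -3229 t·m
Step 2 — MCT1cm = 25759 * 116.8 / (100 * 97.4) = 308.8964 t·m/cm
Step 3 — trim = -3229 / 308.8964 ≈ -10.453 cm (5 s.f.)

-10.453 cm


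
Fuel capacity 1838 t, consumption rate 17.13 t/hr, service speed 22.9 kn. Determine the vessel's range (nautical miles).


Formula: endurance = fuel / rate; range = endurance * speed
Step 1 — endurance = 1838 / 17.13 = 107.2971 hours
Step 2 — range = 107.2971 * 22.9 ≈ 2457.1 nautical miles (5 s.f.)

2457.1 NM


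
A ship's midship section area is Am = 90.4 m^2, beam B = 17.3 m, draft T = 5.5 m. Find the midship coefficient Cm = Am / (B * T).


Formula: Cm = Am / (B * T)
Step 1 — B * T = 17.3 * 5.5 = 95.15 m^2
Step 2 — Cm = 90.4 / 95.15 ≈ 0.95008 (5 s.f.)

0.95008


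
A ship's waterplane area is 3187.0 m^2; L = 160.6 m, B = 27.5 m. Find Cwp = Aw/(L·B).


Formula: Cwp = Aw / (L * B)
Step 1 — L * B = 160.6 * 27.5 = 4416.5 m^2
Step 2 — Cwp = 3187.0 / 4416.5 ≈ 0.72161 (5 s.f.)

0.72161


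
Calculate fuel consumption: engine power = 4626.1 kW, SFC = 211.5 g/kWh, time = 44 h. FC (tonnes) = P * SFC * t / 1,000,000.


Formula: FC (tonnes) = P * SFC * t / 1,000,000
Step 1 — P * SFC * t = 4626.1 * 211.5 * 44 = 43050486.6 g
Step 2 — FC (tonnes) = 43050486.6 / 1,000,000 ≈ 43.050 tonnes (5 s.f.)

43.050 tonnes


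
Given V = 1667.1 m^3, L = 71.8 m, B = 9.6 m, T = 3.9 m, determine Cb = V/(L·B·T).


Formula: Cb = V / (L * B * T)
Step 1 — L * B * T = 71.8 * 9.6 * 3.9 = 2688.192 m^3
Step 2 — Cb = 1667.1 / 2688.192 ≈ 0.62016 (5 s.f.)

0.62016


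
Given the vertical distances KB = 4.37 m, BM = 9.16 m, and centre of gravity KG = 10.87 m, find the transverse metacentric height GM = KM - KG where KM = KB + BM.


Formula: GM = KB + BM - KG
Step 1 — KM = KB + BM = 4.37 + 9.16 = 13.53 m
Step 2 — GM = KM - KG = 13.53 - 10.87 = 2.66 m

2.66 m


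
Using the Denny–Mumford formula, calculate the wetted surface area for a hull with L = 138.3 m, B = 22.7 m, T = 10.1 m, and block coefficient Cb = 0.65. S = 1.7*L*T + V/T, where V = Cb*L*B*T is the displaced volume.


Formula: S = 1.7*L*T + V/T with V = Cb*L*B*T, i.e. S = L * (1.7*T + Cb*B)
Step 1 — 1.7*T = 1.7 * 10.1 = 17.17 m
Step 2 — Cb*B = 0.65 * 22.7 = 14.755 m
Step 3 — 1.7*T + Cb*B = 17.17 + 14.755 = 31.925 m
Step 4 — S = 138.3 * 31.925 ≈ 4415.2 m^2 (5 s.f.)

4415.2 m^2


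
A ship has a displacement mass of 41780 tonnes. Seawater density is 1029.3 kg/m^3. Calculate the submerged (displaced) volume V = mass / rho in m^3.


Formula: V = mass / rho
Step 1 — convert tonnes to kg: 41780 t * 1000 = 41780000 kg
Step 2 — V = 41780000 / 1029.3 ≈ 40591 m^3 (5 s.f.)

40591 m^3


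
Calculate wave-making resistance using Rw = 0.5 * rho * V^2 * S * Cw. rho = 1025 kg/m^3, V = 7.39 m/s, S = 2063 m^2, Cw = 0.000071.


Formula: Rw = 0.5 * rho * V^2 * S * Cw
Step 1 — V^2 = 7.39^2 = 54.6121
Step 2 — 0.5 * rho * V^2 = 0.5 * 1025 * 54.6121 = 27988.70125
Step 3 — Rw = 27988.70125 * 2063 * 0.000071 ≈ 4099.6 N (5 s.f.)

4099.6 N


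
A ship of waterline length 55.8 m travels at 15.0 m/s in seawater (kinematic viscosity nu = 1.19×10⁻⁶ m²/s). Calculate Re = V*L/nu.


Formula: Re = V * L / nu
Step 1 — V * L = 15.0 * 55.8 = 837.0 m^2/s
Step 2 — Re = 837.0 / 1.19e-6 = 7.03e+08

7.03e+08


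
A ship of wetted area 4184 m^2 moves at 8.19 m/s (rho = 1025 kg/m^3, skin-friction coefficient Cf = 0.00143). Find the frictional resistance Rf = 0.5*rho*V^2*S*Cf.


Formula: Rf = 0.5 * rho * V^2 * S * Cf
Step 1 — V^2 = 8.19^2 = 67.0761
Step 2 — 0.5 * rho * V^2 = 0.5 * 1025 * 67.0761 = 34376.50125
Step 3 — Rf = 34376.50125 * 4184 * 0.00143 ≈ 205680 N (5 s.f.)

205680 N


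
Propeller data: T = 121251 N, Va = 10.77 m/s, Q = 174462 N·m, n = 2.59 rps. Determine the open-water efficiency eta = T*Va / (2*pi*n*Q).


Formula: eta = T * Va / (2 * pi * n * Q)
Step 1 — numerator = T * Va = 121251 * 10.77 = 1305873.27
Step 2 — 2 * pi * n = 2 * pi * 2.59 = 16.27345
Step 3 — denominator = 16.27345 * 174462 = 2839098.63
Step 4 — eta = 1305873.27 / 2839098.63 ≈ 0.45996 (5 s.f.)

0.45996


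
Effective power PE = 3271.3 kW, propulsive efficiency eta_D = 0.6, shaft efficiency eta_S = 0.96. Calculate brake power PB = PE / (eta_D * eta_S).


Formula: PB = PE / (eta_D * eta_S)
Step 1 — combined efficiency = eta_D * eta_S = 0.6 * 0.96 = 0.576
Step 2 — PB = 3271.3 / 0.576 ≈ 5679.3 kW (5 s.f.)

5679.3 kW


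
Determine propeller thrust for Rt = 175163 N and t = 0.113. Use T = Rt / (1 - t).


Formula: T = Rt / (1 - t)
Step 1 — (1 - t) = 1 - 0.113 = 0.887
Step 2 — T = 175163 / 0.887 ≈ 197480 N (5 s.f.)

197480 N


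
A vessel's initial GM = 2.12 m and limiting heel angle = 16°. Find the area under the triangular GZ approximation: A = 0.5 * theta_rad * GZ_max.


Formula: GZ_max = GM * sin(theta); Area = 0.5 * theta_rad * GZ_max
Step 1 — GZ_max = 2.12 * sin(16°) = 2.12 * 0.275637 = 0.58435 m
Step 2 — theta_rad = 16 * pi/180 = 0.279253 rad
Step 3 — Area = 0.5 * 0.279253 * 0.58435 ≈ 0.081591 m·rad (5 s.f.)

0.081591 m·rad


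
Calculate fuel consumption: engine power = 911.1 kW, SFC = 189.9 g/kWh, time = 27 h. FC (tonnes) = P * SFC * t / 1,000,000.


Formula: FC (tonnes) = P * SFC * t / 1,000,000
Step 1 — P * SFC * t = 911.1 * 189.9 * 27 = 4671483.03 g
Step 2 — FC (tonnes) = 4671483.03 / 1,000,000 ≈ 4.6715 tonnes (5 s.f.)

4.6715 tonnes


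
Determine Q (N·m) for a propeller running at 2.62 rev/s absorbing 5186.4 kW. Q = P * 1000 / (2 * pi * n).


Formula: Q = P_W / (2 * pi * n)
Step 1 — P_W = 5186.4 kW * 1000 = 5186400.0 W
Step 2 — 2 * pi * n = 2 * pi * 2.62 = 16.461946
Step 3 — Q = 5186400.0 / 16.461946 ≈ 315050 N·m (5 s.f.)

315050 N·m


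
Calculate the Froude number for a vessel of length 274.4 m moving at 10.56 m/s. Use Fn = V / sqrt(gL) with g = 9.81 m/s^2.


Formula: Fn = V / sqrt(g * L)
Step 1 — g * L = 9.81 * 274.4 = 2691.864
Step 2 — sqrt(g * L) = sqrt(2691.864) = 51.883176
Step 3 — Fn = 10.56 / 51.883176 ≈ 0.20353 (5 s.f.)

0.20353


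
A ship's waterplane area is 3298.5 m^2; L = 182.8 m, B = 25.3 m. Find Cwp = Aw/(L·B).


Formula: Cwp = Aw / (L * B)
Step 1 — L * B = 182.8 * 25.3 = 4624.84 m^2
Step 2 — Cwp = 3298.5 / 4624.84 ≈ 0.71321 (5 s.f.)

0.71321


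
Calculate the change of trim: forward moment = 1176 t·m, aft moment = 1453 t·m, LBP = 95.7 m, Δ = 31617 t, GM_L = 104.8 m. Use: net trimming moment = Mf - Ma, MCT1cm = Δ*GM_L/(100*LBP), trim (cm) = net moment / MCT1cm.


Formula: net trimming moment = Mf - Ma; MCT1cm = Δ*GM_L/(100*LBP); trim = net moment / MCT1cm
Step 1 — net trimming moment = 1176 - 1453 = -277 t·m
Step 2 — MCT1cm = 31617 * 104.8 / (100 * 95.7) = 346.2342 t·m/cm
Step 3 — trim = -277 / 346.2342 ≈ -0.80004 cm (5 s.f.)

-0.80004 cm


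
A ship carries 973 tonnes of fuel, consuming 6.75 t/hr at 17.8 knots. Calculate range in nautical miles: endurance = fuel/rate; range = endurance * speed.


Formula: endurance = fuel / rate; range = endurance * speed
Step 1 — endurance = 973 / 6.75 = 144.1481 hours
Step 2 — range = 144.1481 * 17.8 ≈ 2565.8 nautical miles (5 s.f.)

2565.8 NM


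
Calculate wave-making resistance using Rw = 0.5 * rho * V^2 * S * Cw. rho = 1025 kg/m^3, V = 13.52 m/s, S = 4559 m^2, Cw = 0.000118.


Formula: Rw = 0.5 * rho * V^2 * S * Cw
Step 1 — V^2 = 13.52^2 = 182.7904
Step 2 — 0.5 * rho * V^2 = 0.5 * 1025 * 182.7904 = 93680.08
Step 3 — Rw = 93680.08 * 4559 * 0.000118 ≈ 50396 N (5 s.f.)

50396 N


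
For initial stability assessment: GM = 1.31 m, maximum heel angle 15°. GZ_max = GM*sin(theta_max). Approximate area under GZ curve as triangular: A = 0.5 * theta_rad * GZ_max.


Formula: GZ_max = GM * sin(theta); Area = 0.5 * theta_rad * GZ_max
Step 1 — GZ_max = 1.31 * sin(15°) = 1.31 * 0.258819 = 0.339053 m
Step 2 — theta_rad = 15 * pi/180 = 0.261799 rad
Step 3 — Area = 0.5 * 0.261799 * 0.339053 ≈ 0.044382 m·rad (5 s.f.)

0.044382 m·rad


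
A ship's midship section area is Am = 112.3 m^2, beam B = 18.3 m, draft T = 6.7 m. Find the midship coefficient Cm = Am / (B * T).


Formula: Cm = Am / (B * T)
Step 1 — B * T = 18.3 * 6.7 = 122.61 m^2
Step 2 — Cm = 112.3 / 122.61 ≈ 0.91591 (5 s.f.)

0.91591


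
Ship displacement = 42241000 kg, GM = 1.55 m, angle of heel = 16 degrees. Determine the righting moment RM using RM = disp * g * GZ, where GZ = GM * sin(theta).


Formula: GZ = GM * sin(theta); RM = disp * g * GZ
Step 1 — GZ = 1.55 * sin(16°) = 1.55 * 0.275637 = 0.427237 m
Step 2 — RM = 42241000 * 9.81 * 0.427237 ≈ 177040000 N·m (5 s.f.)

177040000 N·m


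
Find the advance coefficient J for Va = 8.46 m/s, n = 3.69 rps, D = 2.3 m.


Formula: J = Va / (n * D)
Step 1 — n * D = 3.69 * 2.3 = 8.487
Step 2 — J = 8.46 / 8.487 ≈ 0.99682 (5 s.f.)

0.99682


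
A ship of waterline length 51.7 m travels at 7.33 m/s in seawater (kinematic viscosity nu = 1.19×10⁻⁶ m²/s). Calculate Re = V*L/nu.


Formula: Re = V * L / nu
Step 1 — V * L = 7.33 * 51.7 = 378.961 m^2/s
Step 2 — Re = 378.961 / 1.19e-6 = 3.18e+08

3.18e+08


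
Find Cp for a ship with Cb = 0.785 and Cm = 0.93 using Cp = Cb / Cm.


Formula: Cp = Cb / Cm
Substituting: Cp = 0.785 / 0.93
Result: Cp ≈ 0.84409 (5 s.f.)

0.84409


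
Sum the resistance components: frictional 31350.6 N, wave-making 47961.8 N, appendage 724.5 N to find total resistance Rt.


Formula: Rt = Rf + Rw + Ra
Substituting: Rt = 31350.6 + 47961.8 + 724.5
Result: Rt = 80036.9 N

80036.9 N


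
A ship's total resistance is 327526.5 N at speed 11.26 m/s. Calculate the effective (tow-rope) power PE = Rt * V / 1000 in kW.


Formula: PE = Rt * V / 1000 (kW)
Step 1 — PE (W) = 327526.5 * 11.26 = 3687948.39 W
Step 2 — PE (kW) = 3687948.39 / 1000 ≈ 3687.9 kW (5 s.f.)

3687.9 kW


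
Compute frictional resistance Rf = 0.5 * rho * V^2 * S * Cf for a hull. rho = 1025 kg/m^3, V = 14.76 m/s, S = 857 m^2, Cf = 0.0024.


Formula: Rf = 0.5 * rho * V^2 * S * Cf
Step 1 — V^2 = 14.76^2 = 217.8576
Step 2 — 0.5 * rho * V^2 = 0.5 * 1025 * 217.8576 = 111652.02
Step 3 — Rf = 111652.02 * 857 * 0.0024 ≈ 229650 N (5 s.f.)

229650 N


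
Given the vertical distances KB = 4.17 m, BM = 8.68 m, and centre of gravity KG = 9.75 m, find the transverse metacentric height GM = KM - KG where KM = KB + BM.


Formula: GM = KB + BM - KG
Step 1 — KM = KB + BM = 4.17 + 8.68 = 12.85 m
Step 2 — GM = KM - KG = 12.85 - 9.75 = 3.1 m

3.1 m


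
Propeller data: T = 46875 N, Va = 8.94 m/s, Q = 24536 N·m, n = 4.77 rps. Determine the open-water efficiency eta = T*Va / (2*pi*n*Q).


Formula: eta = T * Va / (2 * pi * n * Q)
Step 1 — numerator = T * Va = 46875 * 8.94 = 419062.5
Step 2 — 2 * pi * n = 2 * pi * 4.77 = 29.970794
Step 3 — denominator = 29.970794 * 24536 = 735363.4
Step 4 — eta = 419062.5 / 735363.4 ≈ 0.56987 (5 s.f.)

0.56987


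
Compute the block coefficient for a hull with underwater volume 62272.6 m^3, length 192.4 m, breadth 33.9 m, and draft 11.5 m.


Formula: Cb = V / (L * B * T)
Step 1 — L * B * T = 192.4 * 33.9 * 11.5 = 75007.14 m^3
Step 2 — Cb = 62272.6 / 75007.14 ≈ 0.83022 (5 s.f.)

0.83022


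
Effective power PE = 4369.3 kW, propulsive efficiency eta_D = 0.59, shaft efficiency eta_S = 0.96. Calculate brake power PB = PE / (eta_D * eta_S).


Formula: PB = PE / (eta_D * eta_S)
Step 1 — combined efficiency = eta_D * eta_S = 0.59 * 0.96 = 0.5664
Step 2 — PB = 4369.3 / 0.5664 ≈ 7714.2 kW (5 s.f.)

7714.2 kW


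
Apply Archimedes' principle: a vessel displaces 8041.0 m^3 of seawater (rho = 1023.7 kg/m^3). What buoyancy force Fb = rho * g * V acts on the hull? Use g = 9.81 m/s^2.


Formula: Fb = rho * g * V
Substituting: Fb = 1023.7 * 9.81 * 8041.0
Intermediate: 1023.7 * 9.81 = 10042.497
Result: Fb = 10042.497 * 8041.0 ≈ 80752000 N (5 s.f.)

80752000 N
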